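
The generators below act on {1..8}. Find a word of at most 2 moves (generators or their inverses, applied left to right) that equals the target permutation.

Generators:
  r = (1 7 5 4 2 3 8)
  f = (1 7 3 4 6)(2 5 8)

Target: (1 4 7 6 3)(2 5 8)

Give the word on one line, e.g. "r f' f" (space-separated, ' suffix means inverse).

f' f'

  after f': (1 6 4 3 7)(2 8 5)
  after f': (1 4 7 6 3)(2 5 8)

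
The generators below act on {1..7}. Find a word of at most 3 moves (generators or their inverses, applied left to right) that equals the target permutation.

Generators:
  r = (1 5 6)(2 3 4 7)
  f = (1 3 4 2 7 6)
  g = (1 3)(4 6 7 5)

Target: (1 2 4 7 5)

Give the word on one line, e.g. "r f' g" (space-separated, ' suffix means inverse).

f r'

  after f: (1 3 4 2 7 6)
  after r': (1 2 4 7 5)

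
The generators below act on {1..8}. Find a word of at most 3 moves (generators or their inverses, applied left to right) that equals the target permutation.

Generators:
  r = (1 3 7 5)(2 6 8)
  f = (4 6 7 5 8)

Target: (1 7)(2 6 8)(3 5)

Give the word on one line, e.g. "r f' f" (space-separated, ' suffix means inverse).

  after r': (1 5 7 3)(2 8 6)
  after r': (1 7)(2 6 8)(3 5)

r' r'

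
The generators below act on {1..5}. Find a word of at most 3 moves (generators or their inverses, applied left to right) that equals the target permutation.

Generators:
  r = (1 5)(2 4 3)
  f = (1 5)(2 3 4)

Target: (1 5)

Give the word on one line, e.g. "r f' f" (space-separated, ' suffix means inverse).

f' r f'

  after f': (1 5)(2 4 3)
  after r: (2 3 4)
  after f': (1 5)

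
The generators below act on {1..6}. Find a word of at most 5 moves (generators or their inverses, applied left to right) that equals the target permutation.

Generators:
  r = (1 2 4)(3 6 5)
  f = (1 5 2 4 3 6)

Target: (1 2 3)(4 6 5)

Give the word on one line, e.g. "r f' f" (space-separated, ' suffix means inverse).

f r r r f

  after f: (1 5 2 4 3 6)
  after r: (1 3 5 4 6 2)
  after r: (1 6 4 5)
  after r: (1 5 2 4 3 6)
  after f: (1 2 3)(4 6 5)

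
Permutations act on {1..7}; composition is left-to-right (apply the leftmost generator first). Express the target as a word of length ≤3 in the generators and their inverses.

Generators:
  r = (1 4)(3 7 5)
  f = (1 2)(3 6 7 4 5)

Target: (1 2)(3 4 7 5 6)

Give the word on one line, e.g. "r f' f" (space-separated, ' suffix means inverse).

r r f'

  after r: (1 4)(3 7 5)
  after r: (3 5 7)
  after f': (1 2)(3 4 7 5 6)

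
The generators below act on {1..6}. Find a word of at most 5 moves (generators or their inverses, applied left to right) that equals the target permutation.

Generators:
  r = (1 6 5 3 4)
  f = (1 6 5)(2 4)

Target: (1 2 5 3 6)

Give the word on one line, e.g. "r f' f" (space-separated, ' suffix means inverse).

f' r r f

  after f': (1 5 6)(2 4)
  after r: (1 3 4 2)
  after r: (1 4 2 6 5 3)
  after f: (1 2 5 3 6)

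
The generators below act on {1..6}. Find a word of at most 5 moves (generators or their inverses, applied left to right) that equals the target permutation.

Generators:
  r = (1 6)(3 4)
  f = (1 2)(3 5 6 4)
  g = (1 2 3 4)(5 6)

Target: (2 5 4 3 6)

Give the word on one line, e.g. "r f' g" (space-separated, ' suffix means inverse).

  after f: (1 2)(3 5 6 4)
  after r': (1 2 6 3 5)
  after g': (2 5 4 3 6)

f r' g'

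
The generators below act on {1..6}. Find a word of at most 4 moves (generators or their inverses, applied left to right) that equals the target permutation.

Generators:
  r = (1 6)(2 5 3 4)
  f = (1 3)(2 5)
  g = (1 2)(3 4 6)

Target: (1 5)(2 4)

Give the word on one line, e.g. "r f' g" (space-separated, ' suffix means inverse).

g' f g

  after g': (1 2)(3 6 4)
  after f: (1 5 2 3 6 4)
  after g: (1 5)(2 4)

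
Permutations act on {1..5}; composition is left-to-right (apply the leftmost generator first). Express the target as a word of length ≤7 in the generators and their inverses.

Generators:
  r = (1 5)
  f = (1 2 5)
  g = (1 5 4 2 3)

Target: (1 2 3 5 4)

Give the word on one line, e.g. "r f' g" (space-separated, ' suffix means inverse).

f' g' r' f' r'

  after f': (1 5 2)
  after g': (2 3)(4 5)
  after r': (1 5 4)(2 3)
  after f': (1 2 3)(4 5)
  after r': (1 2 3 5 4)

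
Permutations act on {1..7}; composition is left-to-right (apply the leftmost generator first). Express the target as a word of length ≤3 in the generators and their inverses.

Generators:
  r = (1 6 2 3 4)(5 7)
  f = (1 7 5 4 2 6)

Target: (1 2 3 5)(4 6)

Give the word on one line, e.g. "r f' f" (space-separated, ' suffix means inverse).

r f'

  after r: (1 6 2 3 4)(5 7)
  after f': (1 2 3 5)(4 6)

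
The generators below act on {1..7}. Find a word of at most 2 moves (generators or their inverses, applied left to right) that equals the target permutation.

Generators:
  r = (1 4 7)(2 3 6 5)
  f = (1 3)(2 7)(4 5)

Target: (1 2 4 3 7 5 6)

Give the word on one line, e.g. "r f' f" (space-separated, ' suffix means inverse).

r' f

  after r': (1 7 4)(2 5 6 3)
  after f: (1 2 4 3 7 5 6)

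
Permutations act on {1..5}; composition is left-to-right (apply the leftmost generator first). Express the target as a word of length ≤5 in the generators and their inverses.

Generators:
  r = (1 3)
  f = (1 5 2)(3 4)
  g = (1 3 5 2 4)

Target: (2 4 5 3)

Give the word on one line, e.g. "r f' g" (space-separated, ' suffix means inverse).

f' r f' r f'

  after f': (1 2 5)(3 4)
  after r: (1 2 5 3 4)
  after f': (1 5 4 2)
  after r: (1 5 4 2 3)
  after f': (2 4 5 3)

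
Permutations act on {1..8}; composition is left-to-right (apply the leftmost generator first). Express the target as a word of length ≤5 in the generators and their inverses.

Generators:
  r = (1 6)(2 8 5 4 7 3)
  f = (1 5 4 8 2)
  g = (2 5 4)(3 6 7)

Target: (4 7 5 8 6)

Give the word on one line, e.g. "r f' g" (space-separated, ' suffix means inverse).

r' f r

  after r': (1 6)(2 3 7 4 5 8)
  after f: (1 6 5 2 3 7 8)
  after r: (4 7 5 8 6)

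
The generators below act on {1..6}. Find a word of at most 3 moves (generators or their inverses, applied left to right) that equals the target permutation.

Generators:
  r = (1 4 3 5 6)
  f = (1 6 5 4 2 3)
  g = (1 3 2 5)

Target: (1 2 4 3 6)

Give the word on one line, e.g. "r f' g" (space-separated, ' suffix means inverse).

  after f: (1 6 5 4 2 3)
  after r': (1 5)(2 4)(3 6)
  after g': (1 2 4 3 6)

f r' g'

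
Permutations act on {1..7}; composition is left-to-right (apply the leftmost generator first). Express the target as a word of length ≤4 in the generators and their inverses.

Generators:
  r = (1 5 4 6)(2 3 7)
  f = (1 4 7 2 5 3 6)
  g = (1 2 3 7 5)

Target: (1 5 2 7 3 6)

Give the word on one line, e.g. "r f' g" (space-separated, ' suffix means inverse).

  after g: (1 2 3 7 5)
  after f': (1 7 2 5 6 3 4)
  after f': (1 4 6 5 3)
  after r': (1 5 2 7 3 6)

g f' f' r'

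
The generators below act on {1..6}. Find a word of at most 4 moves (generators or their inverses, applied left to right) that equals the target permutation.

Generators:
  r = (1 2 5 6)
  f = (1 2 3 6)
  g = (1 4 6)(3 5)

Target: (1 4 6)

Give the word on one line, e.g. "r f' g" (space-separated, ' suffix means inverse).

  after g': (1 6 4)(3 5)
  after g': (1 4 6)

g' g'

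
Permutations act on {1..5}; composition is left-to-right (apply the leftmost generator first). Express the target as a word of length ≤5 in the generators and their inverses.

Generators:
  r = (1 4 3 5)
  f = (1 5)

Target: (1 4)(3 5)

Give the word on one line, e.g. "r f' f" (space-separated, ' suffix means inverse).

f' r r f

  after f': (1 5)
  after r: (3 5 4)
  after r: (1 4 5 3)
  after f: (1 4)(3 5)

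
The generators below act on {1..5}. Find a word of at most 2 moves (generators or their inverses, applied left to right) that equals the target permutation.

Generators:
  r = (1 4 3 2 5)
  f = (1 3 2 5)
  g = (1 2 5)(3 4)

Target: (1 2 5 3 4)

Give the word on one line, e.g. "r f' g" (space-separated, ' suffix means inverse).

g' f'

  after g': (1 5 2)(3 4)
  after f': (1 2 5 3 4)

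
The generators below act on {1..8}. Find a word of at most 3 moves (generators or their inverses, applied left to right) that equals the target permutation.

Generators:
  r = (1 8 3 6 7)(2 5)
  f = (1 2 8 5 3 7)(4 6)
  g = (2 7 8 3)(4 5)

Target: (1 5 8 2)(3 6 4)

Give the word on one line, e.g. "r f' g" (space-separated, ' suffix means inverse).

  after f: (1 2 8 5 3 7)(4 6)
  after r': (1 5 8 2)(3 6 4)

f r'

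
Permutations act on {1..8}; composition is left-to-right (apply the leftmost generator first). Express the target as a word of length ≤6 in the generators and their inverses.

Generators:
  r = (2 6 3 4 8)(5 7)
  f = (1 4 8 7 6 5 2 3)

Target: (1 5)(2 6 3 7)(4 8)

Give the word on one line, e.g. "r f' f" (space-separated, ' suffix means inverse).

r f r r f'

  after r: (2 6 3 4 8)(5 7)
  after f: (1 4 7 2 5 6)(3 8)
  after r: (1 8 4 5 3 2 7 6)
  after r: (1 2 5 4 7 3 6)
  after f': (1 5)(2 6 3 7)(4 8)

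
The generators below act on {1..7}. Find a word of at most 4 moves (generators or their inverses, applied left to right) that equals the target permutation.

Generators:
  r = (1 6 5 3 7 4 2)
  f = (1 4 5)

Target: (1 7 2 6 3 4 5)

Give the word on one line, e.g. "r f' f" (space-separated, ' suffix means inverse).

f' r r

  after f': (1 5 4)
  after r: (1 3 7 4 6 5 2)
  after r: (1 7 2 6 3 4 5)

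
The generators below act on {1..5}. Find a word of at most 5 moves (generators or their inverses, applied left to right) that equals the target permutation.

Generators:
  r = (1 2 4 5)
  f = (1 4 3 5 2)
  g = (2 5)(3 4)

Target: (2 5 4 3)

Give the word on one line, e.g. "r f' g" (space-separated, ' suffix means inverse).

  after g: (2 5)(3 4)
  after r': (1 5)(2 4 3)
  after g': (1 2 3 5)
  after f: (2 5 4 3)

g r' g' f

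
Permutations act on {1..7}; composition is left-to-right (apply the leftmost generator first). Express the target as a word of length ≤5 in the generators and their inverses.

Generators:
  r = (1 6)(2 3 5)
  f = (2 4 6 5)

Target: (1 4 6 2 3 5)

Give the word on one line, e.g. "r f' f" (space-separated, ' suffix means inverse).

  after f': (2 5 6 4)
  after r': (1 6 4 5)(2 3)
  after f': (1 4 6 2 3 5)

f' r' f'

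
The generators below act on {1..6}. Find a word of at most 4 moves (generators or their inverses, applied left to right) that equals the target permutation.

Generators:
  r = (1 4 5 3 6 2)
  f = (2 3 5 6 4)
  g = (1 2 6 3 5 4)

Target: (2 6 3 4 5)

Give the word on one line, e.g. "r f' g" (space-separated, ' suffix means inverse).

f' f'

  after f': (2 4 6 5 3)
  after f': (2 6 3 4 5)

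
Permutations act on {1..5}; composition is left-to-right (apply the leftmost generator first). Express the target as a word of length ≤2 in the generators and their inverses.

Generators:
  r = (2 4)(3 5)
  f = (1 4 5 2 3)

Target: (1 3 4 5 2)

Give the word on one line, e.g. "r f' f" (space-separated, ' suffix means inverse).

  after r': (2 4)(3 5)
  after f': (1 3 4 5 2)

r' f'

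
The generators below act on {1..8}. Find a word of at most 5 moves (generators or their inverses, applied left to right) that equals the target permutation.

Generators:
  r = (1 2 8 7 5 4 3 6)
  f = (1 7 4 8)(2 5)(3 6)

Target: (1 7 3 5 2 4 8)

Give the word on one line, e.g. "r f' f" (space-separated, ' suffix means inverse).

r' f r' f'

  after r': (1 6 3 4 5 7 8 2)
  after f: (1 3 8 5 4 2 7)
  after r': (1 4)(2 8 7 6 3)
  after f': (1 7 3 5 2 4 8)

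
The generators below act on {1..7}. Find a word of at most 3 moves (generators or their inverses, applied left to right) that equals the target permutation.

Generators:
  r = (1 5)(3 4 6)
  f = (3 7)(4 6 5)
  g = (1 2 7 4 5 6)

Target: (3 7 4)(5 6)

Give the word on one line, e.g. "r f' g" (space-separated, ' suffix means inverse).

f r' r'

  after f: (3 7)(4 6 5)
  after r': (1 5 3 7 6)
  after r': (3 7 4)(5 6)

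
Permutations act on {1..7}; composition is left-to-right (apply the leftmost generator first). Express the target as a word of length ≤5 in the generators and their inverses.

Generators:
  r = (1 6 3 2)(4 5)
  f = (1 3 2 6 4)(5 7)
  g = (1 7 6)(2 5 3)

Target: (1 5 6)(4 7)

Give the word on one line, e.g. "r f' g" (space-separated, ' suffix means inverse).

r f r

  after r: (1 6 3 2)(4 5)
  after f: (1 4 7 5)(2 3 6)
  after r: (1 5 6)(4 7)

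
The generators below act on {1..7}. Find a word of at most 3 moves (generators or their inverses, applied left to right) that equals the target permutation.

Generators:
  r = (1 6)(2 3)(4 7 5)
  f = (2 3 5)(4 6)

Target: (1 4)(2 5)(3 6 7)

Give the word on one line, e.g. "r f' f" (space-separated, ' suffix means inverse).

f r f'

  after f: (2 3 5)(4 6)
  after r: (1 6 7 5 3 4)
  after f': (1 4)(2 5)(3 6 7)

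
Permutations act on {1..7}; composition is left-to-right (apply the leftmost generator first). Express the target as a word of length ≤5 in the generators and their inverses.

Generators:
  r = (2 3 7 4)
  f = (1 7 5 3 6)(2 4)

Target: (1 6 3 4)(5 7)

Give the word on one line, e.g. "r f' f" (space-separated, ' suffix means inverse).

r r r f'

  after r: (2 3 7 4)
  after r: (2 7)(3 4)
  after r: (2 4 7 3)
  after f': (1 6 3 4)(5 7)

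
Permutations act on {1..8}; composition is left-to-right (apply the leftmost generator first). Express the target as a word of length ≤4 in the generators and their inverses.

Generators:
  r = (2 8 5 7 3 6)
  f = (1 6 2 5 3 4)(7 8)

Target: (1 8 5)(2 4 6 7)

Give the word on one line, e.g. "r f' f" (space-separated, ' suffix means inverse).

  after f': (1 4 3 5 2 6)(7 8)
  after f': (1 3 2)(4 5 6)
  after f': (1 5)(2 4)(3 6)(7 8)
  after r': (1 8 5)(2 4 6 7)

f' f' f' r'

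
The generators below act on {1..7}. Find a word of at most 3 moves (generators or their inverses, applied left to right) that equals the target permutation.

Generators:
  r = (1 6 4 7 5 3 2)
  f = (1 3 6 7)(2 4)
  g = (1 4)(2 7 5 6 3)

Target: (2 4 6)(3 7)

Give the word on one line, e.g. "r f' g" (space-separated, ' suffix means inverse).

r' f' g'

  after r': (1 2 3 5 7 4 6)
  after f': (1 4 3 5 6 7 2)
  after g': (2 4 6)(3 7)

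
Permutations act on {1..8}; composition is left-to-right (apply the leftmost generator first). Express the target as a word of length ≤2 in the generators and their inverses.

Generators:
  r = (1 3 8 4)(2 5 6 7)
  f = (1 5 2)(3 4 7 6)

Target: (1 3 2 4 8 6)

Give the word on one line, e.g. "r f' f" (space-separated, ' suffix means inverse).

  after r': (1 4 8 3)(2 7 6 5)
  after f': (1 3 2 4 8 6)

r' f'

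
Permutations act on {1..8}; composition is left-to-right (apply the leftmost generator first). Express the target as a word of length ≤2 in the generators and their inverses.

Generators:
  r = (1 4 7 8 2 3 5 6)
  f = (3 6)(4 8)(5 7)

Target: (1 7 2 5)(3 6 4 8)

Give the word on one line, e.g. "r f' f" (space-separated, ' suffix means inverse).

  after r: (1 4 7 8 2 3 5 6)
  after r: (1 7 2 5)(3 6 4 8)

r r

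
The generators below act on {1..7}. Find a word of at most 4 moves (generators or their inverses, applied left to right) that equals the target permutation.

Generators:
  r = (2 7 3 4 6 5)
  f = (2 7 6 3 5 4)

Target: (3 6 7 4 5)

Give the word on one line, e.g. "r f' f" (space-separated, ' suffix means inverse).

  after f: (2 7 6 3 5 4)
  after r': (3 6 7 4 5)

f r'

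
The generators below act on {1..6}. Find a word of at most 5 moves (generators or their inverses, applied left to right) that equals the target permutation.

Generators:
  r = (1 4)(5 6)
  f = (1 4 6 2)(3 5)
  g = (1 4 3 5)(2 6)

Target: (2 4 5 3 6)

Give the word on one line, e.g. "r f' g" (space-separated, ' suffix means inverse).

g' r' f' g'

  after g': (1 5 3 4)(2 6)
  after r': (1 6 2 5 3)
  after f': (1 4)(2 3)
  after g': (2 4 5 3 6)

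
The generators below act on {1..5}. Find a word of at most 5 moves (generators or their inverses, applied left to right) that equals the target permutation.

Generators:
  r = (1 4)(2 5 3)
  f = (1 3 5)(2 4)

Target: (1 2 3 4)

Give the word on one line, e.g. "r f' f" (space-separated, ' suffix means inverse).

f f r'

  after f: (1 3 5)(2 4)
  after f: (1 5 3)
  after r': (1 2 3 4)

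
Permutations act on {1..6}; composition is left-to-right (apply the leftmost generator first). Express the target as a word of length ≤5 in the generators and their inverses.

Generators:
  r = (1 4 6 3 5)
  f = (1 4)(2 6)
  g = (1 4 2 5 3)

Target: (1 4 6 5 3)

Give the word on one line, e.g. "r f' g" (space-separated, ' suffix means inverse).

  after g: (1 4 2 5 3)
  after g: (1 2 3 4 5)
  after r': (1 2 6 4 3)
  after f: (1 6)(3 4)
  after r': (1 4 6 5 3)

g g r' f r'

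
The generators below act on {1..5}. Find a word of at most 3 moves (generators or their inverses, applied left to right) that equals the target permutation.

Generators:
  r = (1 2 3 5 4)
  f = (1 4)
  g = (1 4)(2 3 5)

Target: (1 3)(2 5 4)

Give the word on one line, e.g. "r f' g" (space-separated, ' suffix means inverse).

r r f'

  after r: (1 2 3 5 4)
  after r: (1 3 4 2 5)
  after f': (1 3)(2 5 4)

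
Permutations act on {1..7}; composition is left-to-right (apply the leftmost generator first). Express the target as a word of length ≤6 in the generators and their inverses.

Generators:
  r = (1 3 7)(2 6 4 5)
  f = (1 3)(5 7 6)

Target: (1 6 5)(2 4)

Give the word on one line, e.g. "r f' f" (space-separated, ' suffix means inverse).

f r' r' f' f'

  after f: (1 3)(5 7 6)
  after r': (2 5 3 7)(4 6)
  after r': (1 7 5)(2 4)
  after f': (1 5 3)(2 4)(6 7)
  after f': (1 6 5)(2 4)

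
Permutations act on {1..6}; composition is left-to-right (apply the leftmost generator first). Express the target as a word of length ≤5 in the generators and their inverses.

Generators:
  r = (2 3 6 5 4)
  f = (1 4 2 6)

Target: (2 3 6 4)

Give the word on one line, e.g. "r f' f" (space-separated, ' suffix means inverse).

r' f' f' r' f'

  after r': (2 4 5 6 3)
  after f': (1 6 3 4 5 2)
  after f': (1 2 6 3)(4 5)
  after r': (1 4 6 2 3)
  after f': (2 3 6 4)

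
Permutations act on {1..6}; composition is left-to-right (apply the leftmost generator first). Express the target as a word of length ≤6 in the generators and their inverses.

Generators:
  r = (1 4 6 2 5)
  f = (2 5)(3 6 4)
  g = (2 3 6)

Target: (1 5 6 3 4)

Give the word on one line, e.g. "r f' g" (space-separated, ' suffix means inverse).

  after r': (1 5 2 6 4)
  after g': (1 5 6 4)(2 3)
  after g': (1 5 3 6 4)
  after f': (1 2 5 4)
  after f': (1 5 6 3 4)

r' g' g' f' f'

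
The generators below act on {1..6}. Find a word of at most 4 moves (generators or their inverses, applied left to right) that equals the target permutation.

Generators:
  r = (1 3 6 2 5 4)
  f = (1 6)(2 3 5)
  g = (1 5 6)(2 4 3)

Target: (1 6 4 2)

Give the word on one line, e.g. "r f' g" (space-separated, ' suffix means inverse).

  after g': (1 6 5)(2 3 4)
  after f: (2 5 6)(3 4)
  after r: (1 3)(2 4 6 5)
  after r: (1 6 4 2)

g' f r r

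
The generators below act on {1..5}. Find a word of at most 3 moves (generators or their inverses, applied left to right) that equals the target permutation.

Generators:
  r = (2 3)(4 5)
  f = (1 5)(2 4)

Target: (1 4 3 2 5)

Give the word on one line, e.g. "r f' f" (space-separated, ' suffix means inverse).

  after f: (1 5)(2 4)
  after r': (1 4 3 2 5)

f r'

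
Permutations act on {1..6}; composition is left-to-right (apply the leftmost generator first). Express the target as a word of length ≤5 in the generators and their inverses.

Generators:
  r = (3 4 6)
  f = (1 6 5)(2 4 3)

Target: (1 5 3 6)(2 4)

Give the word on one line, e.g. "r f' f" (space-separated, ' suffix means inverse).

  after f: (1 6 5)(2 4 3)
  after f: (1 5 6)(2 3 4)
  after r: (1 5 3 6)(2 4)

f f r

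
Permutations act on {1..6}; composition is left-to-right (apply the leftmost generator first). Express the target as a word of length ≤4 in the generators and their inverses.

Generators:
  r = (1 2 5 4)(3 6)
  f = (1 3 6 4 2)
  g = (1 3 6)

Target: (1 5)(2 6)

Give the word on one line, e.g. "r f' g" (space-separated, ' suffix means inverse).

f g' r r

  after f: (1 3 6 4 2)
  after g': (2 6 4)
  after r: (1 2 3 6)(4 5)
  after r: (1 5)(2 6)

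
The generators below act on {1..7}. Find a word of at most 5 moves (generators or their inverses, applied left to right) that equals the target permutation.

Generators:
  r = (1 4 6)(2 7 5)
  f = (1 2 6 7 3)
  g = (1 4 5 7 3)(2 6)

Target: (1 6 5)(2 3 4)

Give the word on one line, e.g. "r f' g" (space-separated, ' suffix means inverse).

  after f: (1 2 6 7 3)
  after r: (1 7 3 4 6 5 2)
  after f': (1 6 5)(2 3 4)

f r f'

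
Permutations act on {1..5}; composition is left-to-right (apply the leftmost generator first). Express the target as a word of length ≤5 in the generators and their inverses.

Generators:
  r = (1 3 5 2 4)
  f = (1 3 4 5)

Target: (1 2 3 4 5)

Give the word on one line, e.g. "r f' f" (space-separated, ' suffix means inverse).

f r' r' r' f

  after f: (1 3 4 5)
  after r': (2 5 4 3)
  after r': (1 4)(2 3 5)
  after r': (1 2)
  after f: (1 2 3 4 5)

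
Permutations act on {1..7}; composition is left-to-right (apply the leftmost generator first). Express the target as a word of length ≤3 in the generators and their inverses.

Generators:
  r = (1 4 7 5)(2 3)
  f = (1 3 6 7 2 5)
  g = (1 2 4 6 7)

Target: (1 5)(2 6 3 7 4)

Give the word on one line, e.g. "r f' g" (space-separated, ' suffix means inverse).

  after f': (1 5 2 7 6 3)
  after g': (1 5)(2 6 3 7 4)

f' g'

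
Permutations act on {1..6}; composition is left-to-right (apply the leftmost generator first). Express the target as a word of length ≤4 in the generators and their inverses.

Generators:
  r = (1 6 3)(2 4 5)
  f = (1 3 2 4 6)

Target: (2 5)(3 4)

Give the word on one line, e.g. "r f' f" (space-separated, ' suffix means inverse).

  after r': (1 3 6)(2 5 4)
  after f': (2 5)(3 4)

r' f'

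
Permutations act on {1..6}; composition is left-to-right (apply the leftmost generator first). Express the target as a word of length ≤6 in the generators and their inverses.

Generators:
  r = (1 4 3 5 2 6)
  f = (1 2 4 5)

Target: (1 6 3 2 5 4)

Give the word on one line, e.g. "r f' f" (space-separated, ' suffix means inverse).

  after f: (1 2 4 5)
  after f: (1 4)(2 5)
  after r': (2 3 4 6)
  after f: (1 2 3 5)(4 6)
  after r: (1 6 3 2 5 4)

f f r' f r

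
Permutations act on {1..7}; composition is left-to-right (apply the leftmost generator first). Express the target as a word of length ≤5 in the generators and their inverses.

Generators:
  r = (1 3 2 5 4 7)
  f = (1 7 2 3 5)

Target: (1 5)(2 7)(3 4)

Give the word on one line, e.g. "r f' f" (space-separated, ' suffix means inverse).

  after r: (1 3 2 5 4 7)
  after r: (1 2 4)(3 5 7)
  after r: (1 5)(2 7)(3 4)

r r r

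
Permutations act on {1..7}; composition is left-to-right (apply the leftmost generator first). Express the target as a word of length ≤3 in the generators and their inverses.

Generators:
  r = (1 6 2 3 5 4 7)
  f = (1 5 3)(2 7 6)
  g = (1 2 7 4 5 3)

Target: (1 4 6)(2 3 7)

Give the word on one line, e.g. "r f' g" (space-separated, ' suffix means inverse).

r f' r'

  after r: (1 6 2 3 5 4 7)
  after f': (1 7 3)(2 5 4)
  after r': (1 4 6)(2 3 7)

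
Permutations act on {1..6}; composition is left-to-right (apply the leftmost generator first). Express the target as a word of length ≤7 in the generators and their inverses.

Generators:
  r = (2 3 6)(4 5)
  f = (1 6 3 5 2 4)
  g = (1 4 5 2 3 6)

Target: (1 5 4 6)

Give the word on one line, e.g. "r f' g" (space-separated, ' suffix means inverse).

  after f': (1 4 2 5 3 6)
  after r: (1 5 6)(2 4 3)
  after r: (1 4 6)(2 5)
  after f': (1 2 3 6 4)
  after g': (1 5 4 6)

f' r r f' g'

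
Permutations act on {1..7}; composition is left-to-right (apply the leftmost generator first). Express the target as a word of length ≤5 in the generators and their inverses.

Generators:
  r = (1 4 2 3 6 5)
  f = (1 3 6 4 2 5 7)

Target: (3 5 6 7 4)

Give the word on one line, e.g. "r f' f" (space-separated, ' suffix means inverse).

f r' f' r'

  after f: (1 3 6 4 2 5 7)
  after r': (1 2 6)(5 7)
  after f': (1 4 6 7 2 3)
  after r': (3 5 6 7 4)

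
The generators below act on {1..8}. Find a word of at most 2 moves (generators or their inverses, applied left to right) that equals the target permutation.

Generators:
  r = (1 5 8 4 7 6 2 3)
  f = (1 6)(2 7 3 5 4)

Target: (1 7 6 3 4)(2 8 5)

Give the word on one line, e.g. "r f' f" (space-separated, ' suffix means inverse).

f' r'

  after f': (1 6)(2 4 5 3 7)
  after r': (1 7 6 3 4)(2 8 5)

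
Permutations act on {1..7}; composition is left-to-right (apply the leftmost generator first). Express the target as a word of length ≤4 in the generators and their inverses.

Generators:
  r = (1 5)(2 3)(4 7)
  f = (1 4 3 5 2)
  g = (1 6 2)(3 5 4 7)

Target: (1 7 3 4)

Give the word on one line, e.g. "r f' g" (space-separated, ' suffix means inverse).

f r' f

  after f: (1 4 3 5 2)
  after r': (1 7 4 2 5 3)
  after f: (1 7 3 4)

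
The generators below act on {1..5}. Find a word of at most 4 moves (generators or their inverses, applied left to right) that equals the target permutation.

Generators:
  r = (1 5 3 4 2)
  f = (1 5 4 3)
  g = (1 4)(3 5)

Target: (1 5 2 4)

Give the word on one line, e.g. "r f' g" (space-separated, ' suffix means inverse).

  after f': (1 3 4 5)
  after r': (1 5 2 4)

f' r'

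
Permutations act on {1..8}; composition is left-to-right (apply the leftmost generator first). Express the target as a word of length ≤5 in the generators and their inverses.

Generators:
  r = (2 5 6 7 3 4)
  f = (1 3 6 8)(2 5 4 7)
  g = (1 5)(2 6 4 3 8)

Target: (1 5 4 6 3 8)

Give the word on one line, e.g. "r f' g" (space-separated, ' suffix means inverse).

f g' g' r'

  after f: (1 3 6 8)(2 5 4 7)
  after g': (1 4 7 8 5 6 3 2)
  after g': (1 6 4 7 3 8)(2 5)
  after r': (1 5 4 6 3 8)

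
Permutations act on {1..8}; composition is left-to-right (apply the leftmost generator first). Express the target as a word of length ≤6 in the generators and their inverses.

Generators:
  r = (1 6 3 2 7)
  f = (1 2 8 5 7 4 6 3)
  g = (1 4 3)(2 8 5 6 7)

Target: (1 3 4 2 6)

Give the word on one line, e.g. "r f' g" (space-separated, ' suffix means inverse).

  after g': (1 3 4)(2 7 6 5 8)
  after r': (1 6 5 8 3 4 7)
  after f': (1 4 5 2)(3 7)(6 8)
  after g': (2 3 6)(4 8 5 7)
  after f': (1 3 4 2 6)

g' r' f' g' f'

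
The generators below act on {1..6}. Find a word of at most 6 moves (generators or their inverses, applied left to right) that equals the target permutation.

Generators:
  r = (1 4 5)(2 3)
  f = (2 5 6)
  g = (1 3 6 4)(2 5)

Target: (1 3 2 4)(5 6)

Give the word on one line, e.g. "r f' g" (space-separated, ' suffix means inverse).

f' g f' f'

  after f': (2 6 5)
  after g: (1 3 6 2 4)
  after f': (1 3 5 2 4)
  after f': (1 3 2 4)(5 6)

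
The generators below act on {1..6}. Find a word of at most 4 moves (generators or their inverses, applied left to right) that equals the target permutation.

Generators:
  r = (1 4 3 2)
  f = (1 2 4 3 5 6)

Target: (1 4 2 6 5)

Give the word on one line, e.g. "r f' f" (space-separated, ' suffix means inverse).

  after r: (1 4 3 2)
  after f': (1 2 6 5 3)
  after r: (2 6 5)(3 4)
  after r: (1 4 2 6 5)

r f' r r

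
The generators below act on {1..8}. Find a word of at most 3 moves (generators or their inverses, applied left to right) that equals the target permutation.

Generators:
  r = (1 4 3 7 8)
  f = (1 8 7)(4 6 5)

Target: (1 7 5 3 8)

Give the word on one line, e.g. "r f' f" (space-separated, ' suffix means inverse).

f r f'

  after f: (1 8 7)(4 6 5)
  after r: (3 7 4 6 5)
  after f': (1 7 5 3 8)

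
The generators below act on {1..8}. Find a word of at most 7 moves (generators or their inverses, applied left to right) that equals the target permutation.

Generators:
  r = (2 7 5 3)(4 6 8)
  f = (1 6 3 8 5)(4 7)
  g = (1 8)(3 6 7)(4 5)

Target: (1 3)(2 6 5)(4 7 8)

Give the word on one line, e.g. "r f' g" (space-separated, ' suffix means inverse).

  after g: (1 8)(3 6 7)(4 5)
  after r': (1 6 2 3 4 7 5 8)
  after r': (1 4 2 5 6 3 8)
  after g': (1 5 3)(2 4)(6 7)
  after r: (1 3)(2 6 5)(4 7 8)

g r' r' g' r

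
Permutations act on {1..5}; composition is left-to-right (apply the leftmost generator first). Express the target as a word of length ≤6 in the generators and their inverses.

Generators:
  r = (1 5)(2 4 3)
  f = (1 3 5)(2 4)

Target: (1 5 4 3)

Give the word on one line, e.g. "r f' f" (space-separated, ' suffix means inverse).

r r r f r'

  after r: (1 5)(2 4 3)
  after r: (2 3 4)
  after r: (1 5)
  after f: (2 4)(3 5)
  after r': (1 5 4 3)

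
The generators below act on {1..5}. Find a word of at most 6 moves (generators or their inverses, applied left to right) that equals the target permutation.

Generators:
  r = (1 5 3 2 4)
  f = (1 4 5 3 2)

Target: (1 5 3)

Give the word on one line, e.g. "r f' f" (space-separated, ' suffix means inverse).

  after f': (1 2 3 5 4)
  after r': (1 3)(2 5)
  after f': (1 5 3 2 4)
  after r: (1 3 4 5 2)
  after f': (1 5 3)

f' r' f' r f'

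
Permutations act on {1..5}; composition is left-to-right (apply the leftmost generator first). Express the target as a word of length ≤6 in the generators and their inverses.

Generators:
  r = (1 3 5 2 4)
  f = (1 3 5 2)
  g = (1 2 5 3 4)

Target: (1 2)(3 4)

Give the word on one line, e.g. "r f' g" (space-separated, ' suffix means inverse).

r r g r r

  after r: (1 3 5 2 4)
  after r: (1 5 4 3 2)
  after g: (1 3 5)
  after r: (1 5 3 2 4)
  after r: (1 2)(3 4)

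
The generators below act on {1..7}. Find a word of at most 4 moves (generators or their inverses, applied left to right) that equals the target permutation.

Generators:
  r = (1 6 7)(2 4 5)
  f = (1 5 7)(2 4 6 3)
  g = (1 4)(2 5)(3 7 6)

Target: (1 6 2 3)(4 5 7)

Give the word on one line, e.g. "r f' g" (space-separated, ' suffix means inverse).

f' r r

  after f': (1 7 5)(2 3 6 4)
  after r: (2 3 7)(5 6)
  after r: (1 6 2 3)(4 5 7)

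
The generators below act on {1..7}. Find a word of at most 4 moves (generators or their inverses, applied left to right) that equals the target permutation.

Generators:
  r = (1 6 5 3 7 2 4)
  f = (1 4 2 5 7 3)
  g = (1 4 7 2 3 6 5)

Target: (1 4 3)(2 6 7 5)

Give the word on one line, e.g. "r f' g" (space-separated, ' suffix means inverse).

f' g' r

  after f': (1 3 7 5 2 4)
  after g': (1 2)(3 4 5 7 6)
  after r: (1 4 3)(2 6 7 5)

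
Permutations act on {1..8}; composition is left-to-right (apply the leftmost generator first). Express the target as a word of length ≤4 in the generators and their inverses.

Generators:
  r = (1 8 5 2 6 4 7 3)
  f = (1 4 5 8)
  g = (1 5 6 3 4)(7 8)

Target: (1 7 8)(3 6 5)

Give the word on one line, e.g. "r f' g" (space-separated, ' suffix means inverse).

f' g'

  after f': (1 8 5 4)
  after g': (1 7 8)(3 6 5)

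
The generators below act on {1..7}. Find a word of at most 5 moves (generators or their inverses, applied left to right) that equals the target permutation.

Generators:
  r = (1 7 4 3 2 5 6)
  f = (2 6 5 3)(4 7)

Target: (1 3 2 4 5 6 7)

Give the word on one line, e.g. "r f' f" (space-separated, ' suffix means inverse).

f' r' r' f

  after f': (2 3 5 6)(4 7)
  after r': (1 6 3 2 4)
  after r': (1 5 2 7)(4 6)
  after f: (1 3 2 4 5 6 7)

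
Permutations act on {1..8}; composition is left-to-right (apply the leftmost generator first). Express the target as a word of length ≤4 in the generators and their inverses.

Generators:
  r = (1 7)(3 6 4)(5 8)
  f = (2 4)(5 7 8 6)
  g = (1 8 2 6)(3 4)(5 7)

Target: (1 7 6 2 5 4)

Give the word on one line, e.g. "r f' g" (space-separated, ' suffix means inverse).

  after r': (1 7)(3 4 6)(5 8)
  after g: (1 5 2 6 4)(7 8)
  after f: (1 7 6 2 5 4)

r' g f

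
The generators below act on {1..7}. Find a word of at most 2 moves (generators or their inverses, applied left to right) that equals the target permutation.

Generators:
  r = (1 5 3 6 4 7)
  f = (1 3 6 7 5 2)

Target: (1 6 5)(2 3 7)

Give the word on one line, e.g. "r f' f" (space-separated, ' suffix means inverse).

  after f: (1 3 6 7 5 2)
  after f: (1 6 5)(2 3 7)

f f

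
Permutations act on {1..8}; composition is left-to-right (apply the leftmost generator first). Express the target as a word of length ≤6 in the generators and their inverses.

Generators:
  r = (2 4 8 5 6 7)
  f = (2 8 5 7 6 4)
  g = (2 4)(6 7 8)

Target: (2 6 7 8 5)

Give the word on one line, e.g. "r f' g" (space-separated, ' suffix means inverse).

  after r: (2 4 8 5 6 7)
  after g': (4 7)(5 8)
  after r': (2 7)(4 6 5)
  after f: (2 6 7 8 5)

r g' r' f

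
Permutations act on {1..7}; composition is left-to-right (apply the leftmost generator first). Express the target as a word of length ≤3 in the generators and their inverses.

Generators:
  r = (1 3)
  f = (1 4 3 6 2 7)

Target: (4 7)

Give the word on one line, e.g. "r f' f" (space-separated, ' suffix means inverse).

  after f: (1 4 3 6 2 7)
  after r': (1 4)(2 7 3 6)
  after f': (4 7)

f r' f'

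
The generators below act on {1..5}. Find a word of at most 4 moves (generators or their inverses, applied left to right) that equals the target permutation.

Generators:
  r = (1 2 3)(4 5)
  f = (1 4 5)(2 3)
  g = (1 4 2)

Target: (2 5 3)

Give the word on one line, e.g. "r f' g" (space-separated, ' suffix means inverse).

r' g r

  after r': (1 3 2)(4 5)
  after g: (1 3)(2 4 5)
  after r: (2 5 3)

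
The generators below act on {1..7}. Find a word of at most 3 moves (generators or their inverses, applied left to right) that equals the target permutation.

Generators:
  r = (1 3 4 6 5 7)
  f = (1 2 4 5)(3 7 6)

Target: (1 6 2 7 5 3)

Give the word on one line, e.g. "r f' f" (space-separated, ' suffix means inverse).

f' r f

  after f': (1 5 4 2)(3 6 7)
  after r: (1 7 4 2 3 5 6)
  after f: (1 6 2 7 5 3)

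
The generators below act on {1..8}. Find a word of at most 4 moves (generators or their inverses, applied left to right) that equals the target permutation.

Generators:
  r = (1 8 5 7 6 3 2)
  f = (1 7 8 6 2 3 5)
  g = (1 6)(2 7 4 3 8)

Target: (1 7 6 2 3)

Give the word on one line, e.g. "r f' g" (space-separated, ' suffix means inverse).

r' f' r'

  after r': (1 2 3 6 7 5 8)
  after f': (1 6)(3 8 5 7)
  after r': (1 7 6 2 3)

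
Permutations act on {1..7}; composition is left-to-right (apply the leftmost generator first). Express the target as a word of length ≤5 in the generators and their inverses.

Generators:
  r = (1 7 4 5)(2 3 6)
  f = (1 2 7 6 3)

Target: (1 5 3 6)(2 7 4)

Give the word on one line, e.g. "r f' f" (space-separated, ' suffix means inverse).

r' f r' f' r

  after r': (1 5 4 7)(2 6 3)
  after f: (1 5 4 6)(2 3 7)
  after r': (1 4 3)(5 7 6)
  after f': (1 4 6 5 2)
  after r: (1 5 3 6)(2 7 4)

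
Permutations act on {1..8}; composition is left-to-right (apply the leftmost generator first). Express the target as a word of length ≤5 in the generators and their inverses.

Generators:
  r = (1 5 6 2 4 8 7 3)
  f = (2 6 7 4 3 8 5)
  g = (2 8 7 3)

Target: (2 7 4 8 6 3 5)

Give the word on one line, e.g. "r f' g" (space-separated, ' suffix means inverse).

  after g: (2 8 7 3)
  after f': (2 3 5 8 6)(4 7)
  after g': (2 7 4 8 6 3 5)

g f' g'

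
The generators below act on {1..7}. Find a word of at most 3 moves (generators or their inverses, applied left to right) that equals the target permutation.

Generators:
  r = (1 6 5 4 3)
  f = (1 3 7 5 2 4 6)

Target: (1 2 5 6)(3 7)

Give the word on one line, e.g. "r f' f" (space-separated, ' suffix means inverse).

r' r' f'

  after r': (1 3 4 5 6)
  after r': (1 4 6 3 5)
  after f': (1 2 5 6)(3 7)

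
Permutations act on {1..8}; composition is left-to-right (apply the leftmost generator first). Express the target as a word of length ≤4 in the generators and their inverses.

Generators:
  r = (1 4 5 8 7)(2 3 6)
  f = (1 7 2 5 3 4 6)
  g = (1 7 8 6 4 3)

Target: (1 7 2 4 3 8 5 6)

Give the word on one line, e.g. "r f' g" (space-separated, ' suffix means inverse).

r f f g

  after r: (1 4 5 8 7)(2 3 6)
  after f: (1 6 5 8 2 4 3)
  after f: (2 6 3 7)(5 8)
  after g: (1 7 2 4 3 8 5 6)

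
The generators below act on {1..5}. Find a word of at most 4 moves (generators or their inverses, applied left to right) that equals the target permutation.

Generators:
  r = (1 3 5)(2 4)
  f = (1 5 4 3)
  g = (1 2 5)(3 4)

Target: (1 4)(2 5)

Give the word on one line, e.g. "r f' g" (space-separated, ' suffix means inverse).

r' g r' f

  after r': (1 5 3)(2 4)
  after g: (2 3)(4 5)
  after r': (1 5 2)(3 4)
  after f: (1 4)(2 5)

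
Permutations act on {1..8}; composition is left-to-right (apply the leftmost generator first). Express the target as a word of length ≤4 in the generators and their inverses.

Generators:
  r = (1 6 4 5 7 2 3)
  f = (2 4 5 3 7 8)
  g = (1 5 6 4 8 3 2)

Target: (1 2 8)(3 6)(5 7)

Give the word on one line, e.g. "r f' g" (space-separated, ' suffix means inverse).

  after g': (1 2 3 8 4 6 5)
  after g': (1 3 4 5 2 8 6)
  after r': (1 2 8)(3 6)(5 7)

g' g' r'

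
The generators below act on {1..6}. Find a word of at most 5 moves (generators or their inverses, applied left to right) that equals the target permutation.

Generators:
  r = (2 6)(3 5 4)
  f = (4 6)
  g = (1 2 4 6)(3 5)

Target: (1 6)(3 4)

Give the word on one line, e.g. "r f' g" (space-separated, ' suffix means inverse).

  after g: (1 2 4 6)(3 5)
  after f: (1 2 6)(3 5)
  after r: (1 6)(3 4)
  after f: (1 4 3 6)
  after f: (1 6)(3 4)

g f r f f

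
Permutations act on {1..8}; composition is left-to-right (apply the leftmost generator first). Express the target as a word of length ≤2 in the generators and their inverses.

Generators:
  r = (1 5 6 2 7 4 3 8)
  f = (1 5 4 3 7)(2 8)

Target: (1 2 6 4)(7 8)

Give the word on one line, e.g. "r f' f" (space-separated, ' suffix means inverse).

  after r': (1 8 3 4 7 2 6 5)
  after f: (1 2 6 4)(7 8)

r' f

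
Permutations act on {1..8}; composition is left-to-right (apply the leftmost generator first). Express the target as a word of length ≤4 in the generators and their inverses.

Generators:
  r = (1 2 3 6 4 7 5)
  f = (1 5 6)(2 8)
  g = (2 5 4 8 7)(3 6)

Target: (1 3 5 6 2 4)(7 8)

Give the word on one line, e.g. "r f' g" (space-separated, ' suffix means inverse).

f' g' f f

  after f': (1 6 5)(2 8)
  after g': (1 3 6 2 4 5)(7 8)
  after f: (1 3)(2 4 6 8 7)
  after f: (1 3 5 6 2 4)(7 8)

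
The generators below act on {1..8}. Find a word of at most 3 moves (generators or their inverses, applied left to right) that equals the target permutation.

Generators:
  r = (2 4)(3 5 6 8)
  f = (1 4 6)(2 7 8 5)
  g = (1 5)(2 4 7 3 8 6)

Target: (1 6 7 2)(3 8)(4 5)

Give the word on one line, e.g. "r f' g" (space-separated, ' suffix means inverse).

r f'

  after r: (2 4)(3 5 6 8)
  after f': (1 6 7 2)(3 8)(4 5)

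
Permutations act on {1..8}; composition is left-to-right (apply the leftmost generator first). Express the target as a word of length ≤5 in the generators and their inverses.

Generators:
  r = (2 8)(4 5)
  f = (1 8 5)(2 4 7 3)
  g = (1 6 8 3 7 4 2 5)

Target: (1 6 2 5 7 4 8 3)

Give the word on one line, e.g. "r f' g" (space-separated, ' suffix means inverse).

g f' r f r'

  after g: (1 6 8 3 7 4 2 5)
  after f': (1 6)(2 8 7)(3 4)
  after r: (1 6)(3 5 4)(7 8)
  after f: (1 6 8 3)(2 4)(5 7)
  after r': (1 6 2 5 7 4 8 3)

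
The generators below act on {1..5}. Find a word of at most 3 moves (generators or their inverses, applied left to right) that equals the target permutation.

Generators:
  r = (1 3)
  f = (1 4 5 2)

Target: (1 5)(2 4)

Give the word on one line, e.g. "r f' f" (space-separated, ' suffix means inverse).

  after f: (1 4 5 2)
  after f: (1 5)(2 4)

f f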